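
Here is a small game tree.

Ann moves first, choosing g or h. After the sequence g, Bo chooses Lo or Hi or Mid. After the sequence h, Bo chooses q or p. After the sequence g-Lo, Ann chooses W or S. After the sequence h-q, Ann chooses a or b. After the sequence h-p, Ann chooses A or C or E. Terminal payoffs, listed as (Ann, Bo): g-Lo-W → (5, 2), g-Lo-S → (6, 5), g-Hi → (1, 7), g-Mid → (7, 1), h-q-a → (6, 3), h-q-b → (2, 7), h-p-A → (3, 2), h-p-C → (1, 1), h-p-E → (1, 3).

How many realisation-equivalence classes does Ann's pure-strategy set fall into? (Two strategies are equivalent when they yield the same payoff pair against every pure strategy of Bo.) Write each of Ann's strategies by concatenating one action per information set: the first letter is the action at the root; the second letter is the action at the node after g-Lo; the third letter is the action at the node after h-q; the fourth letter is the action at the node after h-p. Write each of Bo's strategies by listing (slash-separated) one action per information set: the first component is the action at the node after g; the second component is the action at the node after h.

8

Ann has 24 pure strategies: gWaA, gWaC, gWaE, gWbA, gWbC, gWbE, gSaA, gSaC, gSaE, gSbA, gSbC, gSbE, hWaA, hWaC, hWaE, hWbA, hWbC, hWbE, hSaA, hSaC, hSaE, hSbA, hSbC, hSbE. Columns: Lo/q, Lo/p, Hi/q, Hi/p, Mid/q, Mid/p.
{gWaA, gWaC, gWaE, gWbA, gWbC, gWbE} → row (5,2) (5,2) (1,7) (1,7) (7,1) (7,1)
{gSaA, gSaC, gSaE, gSbA, gSbC, gSbE} → row (6,5) (6,5) (1,7) (1,7) (7,1) (7,1)
{hWaA, hSaA} → row (6,3) (3,2) (6,3) (3,2) (6,3) (3,2)
{hWaC, hSaC} → row (6,3) (1,1) (6,3) (1,1) (6,3) (1,1)
{hWaE, hSaE} → row (6,3) (1,3) (6,3) (1,3) (6,3) (1,3)
{hWbA, hSbA} → row (2,7) (3,2) (2,7) (3,2) (2,7) (3,2)
{hWbC, hSbC} → row (2,7) (1,1) (2,7) (1,1) (2,7) (1,1)
{hWbE, hSbE} → row (2,7) (1,3) (2,7) (1,3) (2,7) (1,3)
That's 8 distinct rows out of 24 strategies.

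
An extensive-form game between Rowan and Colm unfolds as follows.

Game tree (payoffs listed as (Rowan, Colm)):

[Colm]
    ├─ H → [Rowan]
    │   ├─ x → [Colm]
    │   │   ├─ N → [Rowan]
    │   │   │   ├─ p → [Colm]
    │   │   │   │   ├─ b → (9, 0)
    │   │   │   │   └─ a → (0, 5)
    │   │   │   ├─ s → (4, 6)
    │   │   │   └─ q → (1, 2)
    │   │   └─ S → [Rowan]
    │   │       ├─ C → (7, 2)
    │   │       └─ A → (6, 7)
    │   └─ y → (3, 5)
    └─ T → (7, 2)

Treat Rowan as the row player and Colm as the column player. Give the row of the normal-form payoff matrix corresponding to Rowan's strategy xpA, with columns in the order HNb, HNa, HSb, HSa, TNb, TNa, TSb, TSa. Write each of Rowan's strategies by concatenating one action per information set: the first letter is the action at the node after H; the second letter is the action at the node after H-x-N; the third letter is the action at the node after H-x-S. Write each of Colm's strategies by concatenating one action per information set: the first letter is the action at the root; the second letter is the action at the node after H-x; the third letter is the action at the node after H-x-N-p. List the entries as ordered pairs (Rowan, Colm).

(9,0) (0,5) (6,7) (6,7) (7,2) (7,2) (7,2) (7,2)

vs HNb: Colm plays H → Rowan plays x at [H] → Colm plays N at [H-x] → Rowan plays p at [H-x-N] → Colm plays b at [H-x-N-p] → (9, 0)
vs HNa: Colm plays H → Rowan plays x at [H] → Colm plays N at [H-x] → Rowan plays p at [H-x-N] → Colm plays a at [H-x-N-p] → (0, 5)
vs HSb: Colm plays H → Rowan plays x at [H] → Colm plays S at [H-x] → Rowan plays A at [H-x-S] → (6, 7)
vs HSa: Colm plays H → Rowan plays x at [H] → Colm plays S at [H-x] → Rowan plays A at [H-x-S] → (6, 7)
vs TNb: Colm plays T → (7, 2)
vs TNa: Colm plays T → (7, 2)
vs TSb: Colm plays T → (7, 2)
vs TSa: Colm plays T → (7, 2)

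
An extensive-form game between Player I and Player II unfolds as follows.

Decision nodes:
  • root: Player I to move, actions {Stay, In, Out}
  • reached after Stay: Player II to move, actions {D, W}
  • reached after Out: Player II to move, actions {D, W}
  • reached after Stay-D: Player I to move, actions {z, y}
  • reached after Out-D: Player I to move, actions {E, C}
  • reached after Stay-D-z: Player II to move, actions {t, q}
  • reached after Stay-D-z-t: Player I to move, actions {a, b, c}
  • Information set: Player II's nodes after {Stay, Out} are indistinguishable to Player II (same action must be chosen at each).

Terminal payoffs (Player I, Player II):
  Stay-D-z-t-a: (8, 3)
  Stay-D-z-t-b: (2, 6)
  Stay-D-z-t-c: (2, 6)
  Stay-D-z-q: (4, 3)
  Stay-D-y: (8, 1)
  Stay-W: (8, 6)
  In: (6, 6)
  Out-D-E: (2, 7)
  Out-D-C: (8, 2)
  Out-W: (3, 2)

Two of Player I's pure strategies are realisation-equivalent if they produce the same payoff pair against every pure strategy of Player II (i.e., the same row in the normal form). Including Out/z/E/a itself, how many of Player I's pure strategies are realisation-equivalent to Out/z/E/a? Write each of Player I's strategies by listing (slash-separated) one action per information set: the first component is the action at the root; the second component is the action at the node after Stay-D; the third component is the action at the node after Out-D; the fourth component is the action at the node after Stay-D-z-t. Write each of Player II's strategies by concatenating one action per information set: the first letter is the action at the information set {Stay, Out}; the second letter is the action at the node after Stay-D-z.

Row for Out/z/E/a (columns Dt, Dq, Wt, Wq): (2,7) (2,7) (3,2) (3,2).
Under Out/z/E/a, Player I's choice at the node after Stay-D and at the node after Stay-D-z-t can never be reached regardless of what Player II does, so varying those choices leaves every outcome unchanged.
Holding the reachable choices fixed and varying the unreachable ones freely already gives 2 × 3 = 6 equivalent strategies.
No other strategy reproduces this row, so those 6 are the full class: Out/z/E/a, Out/z/E/b, Out/z/E/c, Out/y/E/a, Out/y/E/b, Out/y/E/c.

6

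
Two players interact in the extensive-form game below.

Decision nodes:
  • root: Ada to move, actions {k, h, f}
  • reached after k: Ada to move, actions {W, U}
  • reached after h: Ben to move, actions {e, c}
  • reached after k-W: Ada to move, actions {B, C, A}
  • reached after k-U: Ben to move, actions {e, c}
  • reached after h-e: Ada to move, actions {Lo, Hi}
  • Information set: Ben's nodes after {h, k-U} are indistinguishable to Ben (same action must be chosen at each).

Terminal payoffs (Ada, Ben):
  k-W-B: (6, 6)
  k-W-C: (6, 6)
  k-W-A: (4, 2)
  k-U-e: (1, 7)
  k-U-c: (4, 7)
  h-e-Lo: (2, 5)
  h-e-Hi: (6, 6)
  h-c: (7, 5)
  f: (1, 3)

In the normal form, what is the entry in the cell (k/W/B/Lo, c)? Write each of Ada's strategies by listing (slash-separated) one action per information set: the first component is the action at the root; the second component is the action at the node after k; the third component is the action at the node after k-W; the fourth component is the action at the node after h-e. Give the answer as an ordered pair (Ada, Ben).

(6, 6)

Trace the play path from the root:
  Ada plays k
  Ada plays W at [k]
  Ada plays B at [k-W]
→ terminal payoff (6, 6).
(Ada's choice at the node after h-e is never reached on this path, so it doesn't affect the outcome.)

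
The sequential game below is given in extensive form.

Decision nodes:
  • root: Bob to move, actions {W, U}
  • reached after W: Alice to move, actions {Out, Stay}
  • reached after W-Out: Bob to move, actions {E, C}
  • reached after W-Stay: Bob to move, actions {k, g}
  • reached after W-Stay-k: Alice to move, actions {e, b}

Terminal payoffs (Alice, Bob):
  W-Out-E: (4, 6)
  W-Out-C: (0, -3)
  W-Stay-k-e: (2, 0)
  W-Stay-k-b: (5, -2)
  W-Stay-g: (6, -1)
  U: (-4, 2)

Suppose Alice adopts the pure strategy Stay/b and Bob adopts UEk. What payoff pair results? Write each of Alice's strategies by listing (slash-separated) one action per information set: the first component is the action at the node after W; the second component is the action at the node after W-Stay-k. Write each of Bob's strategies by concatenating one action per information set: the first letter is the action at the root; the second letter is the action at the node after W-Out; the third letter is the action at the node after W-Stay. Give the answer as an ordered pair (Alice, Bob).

Trace the play path from the root:
  Bob plays U
→ terminal payoff (-4, 2).
(Alice's choice at the node after W is never reached on this path, so it doesn't affect the outcome.)

(-4, 2)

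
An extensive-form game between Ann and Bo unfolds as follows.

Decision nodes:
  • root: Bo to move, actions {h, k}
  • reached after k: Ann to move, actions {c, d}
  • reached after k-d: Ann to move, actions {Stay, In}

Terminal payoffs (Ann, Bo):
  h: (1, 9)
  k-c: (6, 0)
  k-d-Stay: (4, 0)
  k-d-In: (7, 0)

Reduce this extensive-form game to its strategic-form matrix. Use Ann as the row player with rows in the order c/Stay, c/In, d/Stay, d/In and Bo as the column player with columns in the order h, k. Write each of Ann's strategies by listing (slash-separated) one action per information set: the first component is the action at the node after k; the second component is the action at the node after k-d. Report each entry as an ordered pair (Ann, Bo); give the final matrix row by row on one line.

Row c/Stay: h→(1,9), k→(6,0)
Row c/In: h→(1,9), k→(6,0)
Row d/Stay: h→(1,9), k→(4,0)
Row d/In: h→(1,9), k→(7,0)

c/Stay: (1,9) (6,0) | c/In: (1,9) (6,0) | d/Stay: (1,9) (4,0) | d/In: (1,9) (7,0)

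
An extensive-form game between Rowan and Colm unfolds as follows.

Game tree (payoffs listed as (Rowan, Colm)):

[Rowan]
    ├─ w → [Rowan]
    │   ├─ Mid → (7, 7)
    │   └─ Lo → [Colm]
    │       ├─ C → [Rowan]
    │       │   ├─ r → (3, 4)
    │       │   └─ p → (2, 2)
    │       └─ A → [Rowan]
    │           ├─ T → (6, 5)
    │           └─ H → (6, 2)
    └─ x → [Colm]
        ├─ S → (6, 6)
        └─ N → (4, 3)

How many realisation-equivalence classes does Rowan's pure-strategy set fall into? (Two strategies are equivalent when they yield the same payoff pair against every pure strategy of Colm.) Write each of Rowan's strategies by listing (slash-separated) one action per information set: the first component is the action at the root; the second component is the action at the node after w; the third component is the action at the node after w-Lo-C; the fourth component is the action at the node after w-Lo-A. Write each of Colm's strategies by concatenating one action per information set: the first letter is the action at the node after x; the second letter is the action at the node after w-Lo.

Rowan has 16 pure strategies: w/Mid/r/T, w/Mid/r/H, w/Mid/p/T, w/Mid/p/H, w/Lo/r/T, w/Lo/r/H, w/Lo/p/T, w/Lo/p/H, x/Mid/r/T, x/Mid/r/H, x/Mid/p/T, x/Mid/p/H, x/Lo/r/T, x/Lo/r/H, x/Lo/p/T, x/Lo/p/H. Columns: SC, SA, NC, NA.
{w/Mid/r/T, w/Mid/r/H, w/Mid/p/T, w/Mid/p/H} → row (7,7) (7,7) (7,7) (7,7)
{w/Lo/r/T} → row (3,4) (6,5) (3,4) (6,5)
{w/Lo/r/H} → row (3,4) (6,2) (3,4) (6,2)
{w/Lo/p/T} → row (2,2) (6,5) (2,2) (6,5)
{w/Lo/p/H} → row (2,2) (6,2) (2,2) (6,2)
{x/Mid/r/T, x/Mid/r/H, x/Mid/p/T, x/Mid/p/H, x/Lo/r/T, x/Lo/r/H, x/Lo/p/T, x/Lo/p/H} → row (6,6) (6,6) (4,3) (4,3)
That's 6 distinct rows out of 16 strategies.

6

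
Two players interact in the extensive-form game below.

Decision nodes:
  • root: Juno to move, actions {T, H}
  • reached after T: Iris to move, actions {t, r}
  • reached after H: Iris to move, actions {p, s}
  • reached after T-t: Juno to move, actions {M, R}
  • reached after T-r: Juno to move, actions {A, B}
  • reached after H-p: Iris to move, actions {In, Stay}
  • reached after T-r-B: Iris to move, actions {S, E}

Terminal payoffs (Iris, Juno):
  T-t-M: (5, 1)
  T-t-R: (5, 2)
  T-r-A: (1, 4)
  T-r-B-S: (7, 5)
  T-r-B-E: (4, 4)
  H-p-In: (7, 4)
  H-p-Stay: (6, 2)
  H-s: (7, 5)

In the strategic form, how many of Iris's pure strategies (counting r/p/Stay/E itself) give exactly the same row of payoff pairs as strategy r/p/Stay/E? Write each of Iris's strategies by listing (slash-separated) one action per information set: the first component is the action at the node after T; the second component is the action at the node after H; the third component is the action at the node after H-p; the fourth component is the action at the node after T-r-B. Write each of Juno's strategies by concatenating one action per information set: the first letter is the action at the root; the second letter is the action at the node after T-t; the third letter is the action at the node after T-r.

Row for r/p/Stay/E (columns TMA, TMB, TRA, TRB, HMA, HMB, HRA, HRB): (1,4) (4,4) (1,4) (4,4) (6,2) (6,2) (6,2) (6,2).
Every one of Iris's information sets is on the play path for some reply by Juno when Iris follows r/p/Stay/E.
Changing the action at any of them therefore changes at least one column, so only r/p/Stay/E itself gives this row.

1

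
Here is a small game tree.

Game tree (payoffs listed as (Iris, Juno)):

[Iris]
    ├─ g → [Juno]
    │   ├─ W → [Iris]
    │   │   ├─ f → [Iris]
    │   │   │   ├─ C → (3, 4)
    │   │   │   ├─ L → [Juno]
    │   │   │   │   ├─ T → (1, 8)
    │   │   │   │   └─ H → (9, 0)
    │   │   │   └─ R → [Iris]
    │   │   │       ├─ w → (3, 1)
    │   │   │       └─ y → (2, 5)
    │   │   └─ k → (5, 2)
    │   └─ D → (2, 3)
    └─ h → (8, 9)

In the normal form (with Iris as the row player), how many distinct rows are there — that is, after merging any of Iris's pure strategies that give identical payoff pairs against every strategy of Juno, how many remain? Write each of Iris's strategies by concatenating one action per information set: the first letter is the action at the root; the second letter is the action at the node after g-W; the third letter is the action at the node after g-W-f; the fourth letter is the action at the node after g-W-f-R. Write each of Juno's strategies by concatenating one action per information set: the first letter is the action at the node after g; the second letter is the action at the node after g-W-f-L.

6

Iris has 24 pure strategies: gfCw, gfCy, gfLw, gfLy, gfRw, gfRy, gkCw, gkCy, gkLw, gkLy, gkRw, gkRy, hfCw, hfCy, hfLw, hfLy, hfRw, hfRy, hkCw, hkCy, hkLw, hkLy, hkRw, hkRy. Columns: WT, WH, DT, DH.
{gfCw, gfCy} → row (3,4) (3,4) (2,3) (2,3)
{gfLw, gfLy} → row (1,8) (9,0) (2,3) (2,3)
{gfRw} → row (3,1) (3,1) (2,3) (2,3)
{gfRy} → row (2,5) (2,5) (2,3) (2,3)
{gkCw, gkCy, gkLw, gkLy, gkRw, gkRy} → row (5,2) (5,2) (2,3) (2,3)
{hfCw, hfCy, hfLw, hfLy, hfRw, hfRy, hkCw, hkCy, hkLw, hkLy, hkRw, hkRy} → row (8,9) (8,9) (8,9) (8,9)
That's 6 distinct rows out of 24 strategies.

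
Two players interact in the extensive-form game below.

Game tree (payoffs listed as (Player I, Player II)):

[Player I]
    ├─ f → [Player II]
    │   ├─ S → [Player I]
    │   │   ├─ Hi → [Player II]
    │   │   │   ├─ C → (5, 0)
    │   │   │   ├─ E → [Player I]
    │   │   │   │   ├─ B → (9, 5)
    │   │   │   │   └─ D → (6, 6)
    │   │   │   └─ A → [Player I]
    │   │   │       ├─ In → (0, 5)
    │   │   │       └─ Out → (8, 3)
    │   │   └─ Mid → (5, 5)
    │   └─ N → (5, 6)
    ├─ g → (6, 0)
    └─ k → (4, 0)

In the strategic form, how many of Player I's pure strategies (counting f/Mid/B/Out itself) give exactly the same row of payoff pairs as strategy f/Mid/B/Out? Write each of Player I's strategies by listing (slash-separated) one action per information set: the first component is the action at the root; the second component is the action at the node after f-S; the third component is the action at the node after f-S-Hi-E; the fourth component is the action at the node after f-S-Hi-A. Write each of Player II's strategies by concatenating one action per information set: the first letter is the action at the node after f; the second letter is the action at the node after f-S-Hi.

4

Row for f/Mid/B/Out (columns SC, SE, SA, NC, NE, NA): (5,5) (5,5) (5,5) (5,6) (5,6) (5,6).
Under f/Mid/B/Out, Player I's choice at the node after f-S-Hi-E and at the node after f-S-Hi-A can never be reached regardless of what Player II does, so varying those choices leaves every outcome unchanged.
Holding the reachable choices fixed and varying the unreachable ones freely already gives 2 × 2 = 4 equivalent strategies.
No other strategy reproduces this row, so those 4 are the full class: f/Mid/B/In, f/Mid/B/Out, f/Mid/D/In, f/Mid/D/Out.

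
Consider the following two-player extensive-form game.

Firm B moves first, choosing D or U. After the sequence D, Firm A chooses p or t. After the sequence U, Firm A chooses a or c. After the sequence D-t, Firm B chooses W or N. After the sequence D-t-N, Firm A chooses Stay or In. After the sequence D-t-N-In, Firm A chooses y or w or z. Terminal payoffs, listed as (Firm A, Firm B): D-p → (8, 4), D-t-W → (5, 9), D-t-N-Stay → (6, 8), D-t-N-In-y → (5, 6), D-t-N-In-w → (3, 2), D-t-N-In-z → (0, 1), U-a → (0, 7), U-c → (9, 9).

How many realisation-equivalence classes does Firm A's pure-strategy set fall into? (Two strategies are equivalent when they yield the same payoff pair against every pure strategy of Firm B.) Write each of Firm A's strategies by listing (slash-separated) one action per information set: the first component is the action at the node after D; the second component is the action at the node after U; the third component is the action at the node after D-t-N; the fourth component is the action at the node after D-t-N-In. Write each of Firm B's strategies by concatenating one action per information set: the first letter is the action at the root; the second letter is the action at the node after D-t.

10

Firm A has 24 pure strategies: p/a/Stay/y, p/a/Stay/w, p/a/Stay/z, p/a/In/y, p/a/In/w, p/a/In/z, p/c/Stay/y, p/c/Stay/w, p/c/Stay/z, p/c/In/y, p/c/In/w, p/c/In/z, t/a/Stay/y, t/a/Stay/w, t/a/Stay/z, t/a/In/y, t/a/In/w, t/a/In/z, t/c/Stay/y, t/c/Stay/w, t/c/Stay/z, t/c/In/y, t/c/In/w, t/c/In/z. Columns: DW, DN, UW, UN.
{p/a/Stay/y, p/a/Stay/w, p/a/Stay/z, p/a/In/y, p/a/In/w, p/a/In/z} → row (8,4) (8,4) (0,7) (0,7)
{p/c/Stay/y, p/c/Stay/w, p/c/Stay/z, p/c/In/y, p/c/In/w, p/c/In/z} → row (8,4) (8,4) (9,9) (9,9)
{t/a/Stay/y, t/a/Stay/w, t/a/Stay/z} → row (5,9) (6,8) (0,7) (0,7)
{t/a/In/y} → row (5,9) (5,6) (0,7) (0,7)
{t/a/In/w} → row (5,9) (3,2) (0,7) (0,7)
{t/a/In/z} → row (5,9) (0,1) (0,7) (0,7)
{t/c/Stay/y, t/c/Stay/w, t/c/Stay/z} → row (5,9) (6,8) (9,9) (9,9)
{t/c/In/y} → row (5,9) (5,6) (9,9) (9,9)
{t/c/In/w} → row (5,9) (3,2) (9,9) (9,9)
{t/c/In/z} → row (5,9) (0,1) (9,9) (9,9)
That's 10 distinct rows out of 24 strategies.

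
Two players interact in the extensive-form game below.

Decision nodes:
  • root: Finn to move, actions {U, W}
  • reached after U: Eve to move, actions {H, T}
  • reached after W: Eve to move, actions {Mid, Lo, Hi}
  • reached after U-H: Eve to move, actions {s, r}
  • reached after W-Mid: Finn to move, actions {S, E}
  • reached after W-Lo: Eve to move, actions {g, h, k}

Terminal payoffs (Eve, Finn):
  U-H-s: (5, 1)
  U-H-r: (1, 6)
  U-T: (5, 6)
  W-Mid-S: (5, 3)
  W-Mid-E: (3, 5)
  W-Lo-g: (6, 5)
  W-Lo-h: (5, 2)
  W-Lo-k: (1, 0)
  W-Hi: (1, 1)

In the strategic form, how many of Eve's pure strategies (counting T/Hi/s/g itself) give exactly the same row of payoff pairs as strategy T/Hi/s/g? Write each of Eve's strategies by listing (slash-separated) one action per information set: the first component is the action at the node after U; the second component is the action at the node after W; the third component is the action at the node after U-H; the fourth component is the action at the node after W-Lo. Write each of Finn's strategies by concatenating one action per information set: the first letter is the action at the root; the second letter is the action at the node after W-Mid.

Row for T/Hi/s/g (columns US, UE, WS, WE): (5,6) (5,6) (1,1) (1,1).
Under T/Hi/s/g, Eve's choice at the node after U-H and at the node after W-Lo can never be reached regardless of what Finn does, so varying those choices leaves every outcome unchanged.
Holding the reachable choices fixed and varying the unreachable ones freely already gives 2 × 3 = 6 equivalent strategies.
No other strategy reproduces this row, so those 6 are the full class: T/Hi/s/g, T/Hi/s/h, T/Hi/s/k, T/Hi/r/g, T/Hi/r/h, T/Hi/r/k.

6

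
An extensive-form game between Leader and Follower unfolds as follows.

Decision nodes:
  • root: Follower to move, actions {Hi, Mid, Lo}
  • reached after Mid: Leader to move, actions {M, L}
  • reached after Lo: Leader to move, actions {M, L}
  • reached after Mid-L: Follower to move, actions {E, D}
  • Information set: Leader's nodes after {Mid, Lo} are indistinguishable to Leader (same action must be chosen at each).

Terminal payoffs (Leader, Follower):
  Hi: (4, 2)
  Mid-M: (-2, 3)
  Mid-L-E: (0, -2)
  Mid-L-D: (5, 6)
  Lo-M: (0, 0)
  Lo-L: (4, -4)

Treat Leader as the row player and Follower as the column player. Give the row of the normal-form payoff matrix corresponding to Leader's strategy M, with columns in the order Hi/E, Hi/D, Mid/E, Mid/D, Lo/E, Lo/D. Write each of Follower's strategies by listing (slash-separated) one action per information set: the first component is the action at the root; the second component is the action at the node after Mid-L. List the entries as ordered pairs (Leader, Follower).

vs Hi/E: Follower plays Hi → (4, 2)
vs Hi/D: Follower plays Hi → (4, 2)
vs Mid/E: Follower plays Mid → Leader plays M at [Mid] → (-2, 3)
vs Mid/D: Follower plays Mid → Leader plays M at [Mid] → (-2, 3)
vs Lo/E: Follower plays Lo → Leader plays M at [Lo] → (0, 0)
vs Lo/D: Follower plays Lo → Leader plays M at [Lo] → (0, 0)

(4,2) (4,2) (-2,3) (-2,3) (0,0) (0,0)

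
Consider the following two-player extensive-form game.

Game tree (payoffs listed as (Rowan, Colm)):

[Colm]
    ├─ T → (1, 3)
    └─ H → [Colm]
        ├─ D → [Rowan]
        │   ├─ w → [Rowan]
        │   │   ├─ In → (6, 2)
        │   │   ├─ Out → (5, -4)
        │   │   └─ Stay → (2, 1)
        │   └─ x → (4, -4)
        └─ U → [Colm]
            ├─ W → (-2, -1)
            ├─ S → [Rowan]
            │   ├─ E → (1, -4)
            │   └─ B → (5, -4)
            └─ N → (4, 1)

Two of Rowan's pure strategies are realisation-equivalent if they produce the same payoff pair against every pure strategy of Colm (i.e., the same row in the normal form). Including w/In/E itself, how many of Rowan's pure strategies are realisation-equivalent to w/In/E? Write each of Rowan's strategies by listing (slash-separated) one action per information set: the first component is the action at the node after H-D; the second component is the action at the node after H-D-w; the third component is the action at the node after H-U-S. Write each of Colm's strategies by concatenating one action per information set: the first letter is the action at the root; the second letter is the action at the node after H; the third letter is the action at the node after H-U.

Row for w/In/E (columns TDW, TDS, TDN, TUW, TUS, TUN, HDW, HDS, HDN, HUW, HUS, HUN): (1,3) (1,3) (1,3) (1,3) (1,3) (1,3) (6,2) (6,2) (6,2) (-2,-1) (1,-4) (4,1).
Every one of Rowan's information sets is on the play path for some reply by Colm when Rowan follows w/In/E.
Changing the action at any of them therefore changes at least one column, so only w/In/E itself gives this row.

1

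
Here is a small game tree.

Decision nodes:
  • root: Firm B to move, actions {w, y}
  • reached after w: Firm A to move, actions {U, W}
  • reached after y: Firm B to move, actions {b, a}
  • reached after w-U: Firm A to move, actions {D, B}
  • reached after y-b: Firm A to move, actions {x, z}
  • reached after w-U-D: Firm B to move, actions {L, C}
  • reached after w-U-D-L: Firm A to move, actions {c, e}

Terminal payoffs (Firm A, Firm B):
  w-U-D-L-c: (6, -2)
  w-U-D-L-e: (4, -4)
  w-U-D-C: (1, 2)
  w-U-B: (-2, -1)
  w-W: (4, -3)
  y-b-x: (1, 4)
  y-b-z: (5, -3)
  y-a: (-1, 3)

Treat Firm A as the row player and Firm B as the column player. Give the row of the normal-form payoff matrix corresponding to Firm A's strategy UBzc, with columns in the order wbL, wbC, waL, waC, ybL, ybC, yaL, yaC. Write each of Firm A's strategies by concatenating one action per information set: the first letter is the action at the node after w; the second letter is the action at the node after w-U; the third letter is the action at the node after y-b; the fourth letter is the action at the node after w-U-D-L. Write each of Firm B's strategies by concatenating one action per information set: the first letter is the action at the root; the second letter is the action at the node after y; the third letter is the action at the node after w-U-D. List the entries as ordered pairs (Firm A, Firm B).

vs wbL: Firm B plays w → Firm A plays U at [w] → Firm A plays B at [w-U] → (-2, -1)
vs wbC: Firm B plays w → Firm A plays U at [w] → Firm A plays B at [w-U] → (-2, -1)
vs waL: Firm B plays w → Firm A plays U at [w] → Firm A plays B at [w-U] → (-2, -1)
vs waC: Firm B plays w → Firm A plays U at [w] → Firm A plays B at [w-U] → (-2, -1)
vs ybL: Firm B plays y → Firm B plays b at [y] → Firm A plays z at [y-b] → (5, -3)
vs ybC: Firm B plays y → Firm B plays b at [y] → Firm A plays z at [y-b] → (5, -3)
vs yaL: Firm B plays y → Firm B plays a at [y] → (-1, 3)
vs yaC: Firm B plays y → Firm B plays a at [y] → (-1, 3)

(-2,-1) (-2,-1) (-2,-1) (-2,-1) (5,-3) (5,-3) (-1,3) (-1,3)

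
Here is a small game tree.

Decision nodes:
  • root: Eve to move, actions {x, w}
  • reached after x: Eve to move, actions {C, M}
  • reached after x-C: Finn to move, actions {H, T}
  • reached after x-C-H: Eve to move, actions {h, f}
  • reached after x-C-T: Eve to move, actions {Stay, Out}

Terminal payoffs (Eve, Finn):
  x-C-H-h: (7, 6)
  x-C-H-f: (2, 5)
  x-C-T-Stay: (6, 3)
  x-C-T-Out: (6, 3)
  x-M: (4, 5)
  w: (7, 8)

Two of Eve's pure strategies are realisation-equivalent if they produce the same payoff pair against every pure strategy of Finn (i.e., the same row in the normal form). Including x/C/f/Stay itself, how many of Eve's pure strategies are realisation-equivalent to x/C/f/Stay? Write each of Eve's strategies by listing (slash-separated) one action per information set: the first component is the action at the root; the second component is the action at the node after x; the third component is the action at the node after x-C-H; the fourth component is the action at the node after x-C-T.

2

Row for x/C/f/Stay (columns H, T): (2,5) (6,3).
Every one of Eve's information sets is on the play path for some reply by Finn when Eve follows x/C/f/Stay.
Even so, x/C/f/Out happens to produce the same payoff in every column — so 2 strategies share this row.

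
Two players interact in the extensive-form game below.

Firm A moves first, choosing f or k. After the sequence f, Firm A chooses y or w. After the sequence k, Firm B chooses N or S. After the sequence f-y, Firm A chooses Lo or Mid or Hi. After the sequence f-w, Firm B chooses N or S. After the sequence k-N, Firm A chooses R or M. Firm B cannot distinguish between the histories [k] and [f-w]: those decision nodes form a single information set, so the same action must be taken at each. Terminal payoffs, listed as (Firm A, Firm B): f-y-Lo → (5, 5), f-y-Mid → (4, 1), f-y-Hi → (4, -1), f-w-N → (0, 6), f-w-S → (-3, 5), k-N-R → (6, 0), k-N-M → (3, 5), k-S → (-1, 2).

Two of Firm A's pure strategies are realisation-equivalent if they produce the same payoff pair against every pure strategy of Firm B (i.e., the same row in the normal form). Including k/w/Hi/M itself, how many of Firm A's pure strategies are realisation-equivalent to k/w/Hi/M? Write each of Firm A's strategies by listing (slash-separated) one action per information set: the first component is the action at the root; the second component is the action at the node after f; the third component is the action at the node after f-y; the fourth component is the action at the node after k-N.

Row for k/w/Hi/M (columns N, S): (3,5) (-1,2).
Under k/w/Hi/M, Firm A's choice at the node after f and at the node after f-y can never be reached regardless of what Firm B does, so varying those choices leaves every outcome unchanged.
Holding the reachable choices fixed and varying the unreachable ones freely already gives 2 × 3 = 6 equivalent strategies.
No other strategy reproduces this row, so those 6 are the full class: k/y/Lo/M, k/y/Mid/M, k/y/Hi/M, k/w/Lo/M, k/w/Mid/M, k/w/Hi/M.

6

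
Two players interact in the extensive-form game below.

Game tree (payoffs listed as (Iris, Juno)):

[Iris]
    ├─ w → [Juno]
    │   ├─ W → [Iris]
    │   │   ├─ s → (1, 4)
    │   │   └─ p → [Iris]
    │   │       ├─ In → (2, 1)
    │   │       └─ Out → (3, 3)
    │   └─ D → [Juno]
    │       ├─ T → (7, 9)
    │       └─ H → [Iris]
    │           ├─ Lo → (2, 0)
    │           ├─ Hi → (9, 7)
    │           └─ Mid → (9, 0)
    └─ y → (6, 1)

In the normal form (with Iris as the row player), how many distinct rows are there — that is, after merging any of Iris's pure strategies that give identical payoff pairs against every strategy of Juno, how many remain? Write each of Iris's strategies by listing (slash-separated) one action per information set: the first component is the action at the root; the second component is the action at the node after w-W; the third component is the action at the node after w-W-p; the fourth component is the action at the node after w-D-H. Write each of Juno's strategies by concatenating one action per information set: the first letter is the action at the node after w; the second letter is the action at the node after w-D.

10

Iris has 24 pure strategies: w/s/In/Lo, w/s/In/Hi, w/s/In/Mid, w/s/Out/Lo, w/s/Out/Hi, w/s/Out/Mid, w/p/In/Lo, w/p/In/Hi, w/p/In/Mid, w/p/Out/Lo, w/p/Out/Hi, w/p/Out/Mid, y/s/In/Lo, y/s/In/Hi, y/s/In/Mid, y/s/Out/Lo, y/s/Out/Hi, y/s/Out/Mid, y/p/In/Lo, y/p/In/Hi, y/p/In/Mid, y/p/Out/Lo, y/p/Out/Hi, y/p/Out/Mid. Columns: WT, WH, DT, DH.
{w/s/In/Lo, w/s/Out/Lo} → row (1,4) (1,4) (7,9) (2,0)
{w/s/In/Hi, w/s/Out/Hi} → row (1,4) (1,4) (7,9) (9,7)
{w/s/In/Mid, w/s/Out/Mid} → row (1,4) (1,4) (7,9) (9,0)
{w/p/In/Lo} → row (2,1) (2,1) (7,9) (2,0)
{w/p/In/Hi} → row (2,1) (2,1) (7,9) (9,7)
{w/p/In/Mid} → row (2,1) (2,1) (7,9) (9,0)
{w/p/Out/Lo} → row (3,3) (3,3) (7,9) (2,0)
{w/p/Out/Hi} → row (3,3) (3,3) (7,9) (9,7)
{w/p/Out/Mid} → row (3,3) (3,3) (7,9) (9,0)
{y/s/In/Lo, y/s/In/Hi, y/s/In/Mid, y/s/Out/Lo, y/s/Out/Hi, y/s/Out/Mid, y/p/In/Lo, y/p/In/Hi, y/p/In/Mid, y/p/Out/Lo, y/p/Out/Hi, y/p/Out/Mid} → row (6,1) (6,1) (6,1) (6,1)
That's 10 distinct rows out of 24 strategies.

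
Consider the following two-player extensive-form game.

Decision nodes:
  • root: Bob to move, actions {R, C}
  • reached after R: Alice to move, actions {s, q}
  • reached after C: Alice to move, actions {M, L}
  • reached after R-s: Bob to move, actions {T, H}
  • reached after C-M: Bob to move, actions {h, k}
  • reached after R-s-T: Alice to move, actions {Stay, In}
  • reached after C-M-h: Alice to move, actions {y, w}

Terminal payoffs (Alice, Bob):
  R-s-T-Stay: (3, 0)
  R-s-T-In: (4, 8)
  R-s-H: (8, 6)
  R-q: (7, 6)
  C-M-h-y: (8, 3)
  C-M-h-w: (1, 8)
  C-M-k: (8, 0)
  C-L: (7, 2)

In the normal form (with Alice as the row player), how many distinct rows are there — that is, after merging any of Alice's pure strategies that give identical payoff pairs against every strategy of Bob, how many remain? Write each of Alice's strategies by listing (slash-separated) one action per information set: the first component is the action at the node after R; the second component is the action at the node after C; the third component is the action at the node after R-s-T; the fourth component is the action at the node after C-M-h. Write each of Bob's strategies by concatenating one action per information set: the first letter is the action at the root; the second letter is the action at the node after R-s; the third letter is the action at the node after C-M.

9

Alice has 16 pure strategies: s/M/Stay/y, s/M/Stay/w, s/M/In/y, s/M/In/w, s/L/Stay/y, s/L/Stay/w, s/L/In/y, s/L/In/w, q/M/Stay/y, q/M/Stay/w, q/M/In/y, q/M/In/w, q/L/Stay/y, q/L/Stay/w, q/L/In/y, q/L/In/w. Columns: RTh, RTk, RHh, RHk, CTh, CTk, CHh, CHk.
{s/M/Stay/y} → row (3,0) (3,0) (8,6) (8,6) (8,3) (8,0) (8,3) (8,0)
{s/M/Stay/w} → row (3,0) (3,0) (8,6) (8,6) (1,8) (8,0) (1,8) (8,0)
{s/M/In/y} → row (4,8) (4,8) (8,6) (8,6) (8,3) (8,0) (8,3) (8,0)
{s/M/In/w} → row (4,8) (4,8) (8,6) (8,6) (1,8) (8,0) (1,8) (8,0)
{s/L/Stay/y, s/L/Stay/w} → row (3,0) (3,0) (8,6) (8,6) (7,2) (7,2) (7,2) (7,2)
{s/L/In/y, s/L/In/w} → row (4,8) (4,8) (8,6) (8,6) (7,2) (7,2) (7,2) (7,2)
{q/M/Stay/y, q/M/In/y} → row (7,6) (7,6) (7,6) (7,6) (8,3) (8,0) (8,3) (8,0)
{q/M/Stay/w, q/M/In/w} → row (7,6) (7,6) (7,6) (7,6) (1,8) (8,0) (1,8) (8,0)
{q/L/Stay/y, q/L/Stay/w, q/L/In/y, q/L/In/w} → row (7,6) (7,6) (7,6) (7,6) (7,2) (7,2) (7,2) (7,2)
That's 9 distinct rows out of 16 strategies.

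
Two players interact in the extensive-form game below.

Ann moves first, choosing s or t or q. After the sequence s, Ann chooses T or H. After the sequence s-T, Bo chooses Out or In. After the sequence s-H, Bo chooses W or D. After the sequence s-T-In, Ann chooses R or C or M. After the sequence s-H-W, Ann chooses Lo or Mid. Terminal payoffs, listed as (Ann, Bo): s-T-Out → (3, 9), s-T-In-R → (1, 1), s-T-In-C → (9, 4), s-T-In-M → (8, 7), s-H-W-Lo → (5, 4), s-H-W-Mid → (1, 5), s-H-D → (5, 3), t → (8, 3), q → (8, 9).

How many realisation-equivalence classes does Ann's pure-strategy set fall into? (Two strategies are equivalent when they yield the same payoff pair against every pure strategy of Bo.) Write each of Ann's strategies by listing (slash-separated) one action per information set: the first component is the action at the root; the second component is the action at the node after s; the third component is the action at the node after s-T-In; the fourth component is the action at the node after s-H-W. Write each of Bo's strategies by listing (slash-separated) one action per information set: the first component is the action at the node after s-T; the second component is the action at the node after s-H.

Ann has 36 pure strategies: s/T/R/Lo, s/T/R/Mid, s/T/C/Lo, s/T/C/Mid, s/T/M/Lo, s/T/M/Mid, s/H/R/Lo, s/H/R/Mid, s/H/C/Lo, s/H/C/Mid, s/H/M/Lo, s/H/M/Mid, t/T/R/Lo, t/T/R/Mid, t/T/C/Lo, t/T/C/Mid, t/T/M/Lo, t/T/M/Mid, t/H/R/Lo, t/H/R/Mid, t/H/C/Lo, t/H/C/Mid, t/H/M/Lo, t/H/M/Mid, q/T/R/Lo, q/T/R/Mid, q/T/C/Lo, q/T/C/Mid, q/T/M/Lo, q/T/M/Mid, q/H/R/Lo, q/H/R/Mid, q/H/C/Lo, q/H/C/Mid, q/H/M/Lo, q/H/M/Mid. Columns: Out/W, Out/D, In/W, In/D.
{s/T/R/Lo, s/T/R/Mid} → row (3,9) (3,9) (1,1) (1,1)
{s/T/C/Lo, s/T/C/Mid} → row (3,9) (3,9) (9,4) (9,4)
{s/T/M/Lo, s/T/M/Mid} → row (3,9) (3,9) (8,7) (8,7)
{s/H/R/Lo, s/H/C/Lo, s/H/M/Lo} → row (5,4) (5,3) (5,4) (5,3)
{s/H/R/Mid, s/H/C/Mid, s/H/M/Mid} → row (1,5) (5,3) (1,5) (5,3)
{t/T/R/Lo, t/T/R/Mid, t/T/C/Lo, t/T/C/Mid, t/T/M/Lo, t/T/M/Mid, t/H/R/Lo, t/H/R/Mid, t/H/C/Lo, t/H/C/Mid, t/H/M/Lo, t/H/M/Mid} → row (8,3) (8,3) (8,3) (8,3)
{q/T/R/Lo, q/T/R/Mid, q/T/C/Lo, q/T/C/Mid, q/T/M/Lo, q/T/M/Mid, q/H/R/Lo, q/H/R/Mid, q/H/C/Lo, q/H/C/Mid, q/H/M/Lo, q/H/M/Mid} → row (8,9) (8,9) (8,9) (8,9)
That's 7 distinct rows out of 36 strategies.

7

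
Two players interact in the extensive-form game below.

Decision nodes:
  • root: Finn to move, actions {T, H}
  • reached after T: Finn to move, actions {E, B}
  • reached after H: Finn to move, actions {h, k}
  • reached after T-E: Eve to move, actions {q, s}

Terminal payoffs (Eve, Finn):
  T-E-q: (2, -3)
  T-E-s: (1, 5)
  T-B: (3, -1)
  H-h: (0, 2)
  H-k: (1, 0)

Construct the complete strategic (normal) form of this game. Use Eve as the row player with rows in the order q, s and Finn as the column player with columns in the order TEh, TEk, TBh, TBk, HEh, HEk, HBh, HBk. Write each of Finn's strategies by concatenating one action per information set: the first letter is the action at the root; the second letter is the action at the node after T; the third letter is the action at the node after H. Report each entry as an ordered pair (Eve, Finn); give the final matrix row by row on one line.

q: (2,-3) (2,-3) (3,-1) (3,-1) (0,2) (1,0) (0,2) (1,0) | s: (1,5) (1,5) (3,-1) (3,-1) (0,2) (1,0) (0,2) (1,0)

Row q: TEh→(2,-3), TEk→(2,-3), TBh→(3,-1), TBk→(3,-1), HEh→(0,2), HEk→(1,0), HBh→(0,2), HBk→(1,0)
Row s: TEh→(1,5), TEk→(1,5), TBh→(3,-1), TBk→(3,-1), HEh→(0,2), HEk→(1,0), HBh→(0,2), HBk→(1,0)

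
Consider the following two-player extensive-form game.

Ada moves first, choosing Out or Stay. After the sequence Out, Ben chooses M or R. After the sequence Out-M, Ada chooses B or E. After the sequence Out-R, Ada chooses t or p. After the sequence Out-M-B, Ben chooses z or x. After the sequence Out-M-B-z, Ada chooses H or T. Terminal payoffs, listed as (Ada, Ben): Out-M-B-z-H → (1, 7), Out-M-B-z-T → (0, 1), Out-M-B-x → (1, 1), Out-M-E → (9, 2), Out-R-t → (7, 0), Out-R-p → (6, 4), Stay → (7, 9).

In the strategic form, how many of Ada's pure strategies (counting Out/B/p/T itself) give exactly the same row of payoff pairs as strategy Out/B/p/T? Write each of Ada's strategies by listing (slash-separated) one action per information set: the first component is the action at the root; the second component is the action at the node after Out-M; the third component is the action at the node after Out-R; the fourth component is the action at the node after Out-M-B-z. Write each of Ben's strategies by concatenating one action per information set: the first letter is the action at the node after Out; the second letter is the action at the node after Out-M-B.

1

Row for Out/B/p/T (columns Mz, Mx, Rz, Rx): (0,1) (1,1) (6,4) (6,4).
Every one of Ada's information sets is on the play path for some reply by Ben when Ada follows Out/B/p/T.
Changing the action at any of them therefore changes at least one column, so only Out/B/p/T itself gives this row.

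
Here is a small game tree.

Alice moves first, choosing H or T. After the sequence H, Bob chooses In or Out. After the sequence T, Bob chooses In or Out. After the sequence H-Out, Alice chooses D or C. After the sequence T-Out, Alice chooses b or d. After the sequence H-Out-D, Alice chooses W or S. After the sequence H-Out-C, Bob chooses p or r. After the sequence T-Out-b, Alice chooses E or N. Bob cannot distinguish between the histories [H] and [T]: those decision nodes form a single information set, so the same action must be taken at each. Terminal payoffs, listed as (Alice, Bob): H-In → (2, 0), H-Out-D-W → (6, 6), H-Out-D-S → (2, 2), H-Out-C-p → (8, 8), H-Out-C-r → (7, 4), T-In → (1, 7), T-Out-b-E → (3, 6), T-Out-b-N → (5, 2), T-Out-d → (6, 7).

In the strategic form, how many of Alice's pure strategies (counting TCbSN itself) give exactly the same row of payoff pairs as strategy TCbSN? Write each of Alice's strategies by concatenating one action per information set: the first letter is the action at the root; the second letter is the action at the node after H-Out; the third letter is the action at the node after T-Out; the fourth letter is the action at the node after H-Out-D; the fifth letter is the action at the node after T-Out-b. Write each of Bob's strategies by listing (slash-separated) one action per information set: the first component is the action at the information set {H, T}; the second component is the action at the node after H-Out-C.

4

Row for TCbSN (columns In/p, In/r, Out/p, Out/r): (1,7) (1,7) (5,2) (5,2).
Under TCbSN, Alice's choice at the node after H-Out and at the node after H-Out-D can never be reached regardless of what Bob does, so varying those choices leaves every outcome unchanged.
Holding the reachable choices fixed and varying the unreachable ones freely already gives 2 × 2 = 4 equivalent strategies.
No other strategy reproduces this row, so those 4 are the full class: TDbWN, TDbSN, TCbWN, TCbSN.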